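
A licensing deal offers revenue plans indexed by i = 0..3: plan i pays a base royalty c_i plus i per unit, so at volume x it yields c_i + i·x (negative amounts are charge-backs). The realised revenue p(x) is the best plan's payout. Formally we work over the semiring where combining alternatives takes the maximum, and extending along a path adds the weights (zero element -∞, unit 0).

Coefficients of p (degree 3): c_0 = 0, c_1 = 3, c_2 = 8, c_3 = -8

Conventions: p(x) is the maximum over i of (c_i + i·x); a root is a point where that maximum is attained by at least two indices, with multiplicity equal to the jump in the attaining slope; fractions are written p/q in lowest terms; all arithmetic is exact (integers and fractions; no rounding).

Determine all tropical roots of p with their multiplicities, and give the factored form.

hull edge (i=0, c=0) to (i=2, c=8): slope 4, span 2
hull edge (i=2, c=8) to (i=3, c=-8): slope -16, span 1
Factored form: p(x) = -8 ⊗ (x ⊕ (-4)) ⊗ (x ⊕ (-4)) ⊗ (x ⊕ 16)
Answer: roots = -4 (mult 2), 16 (mult 1)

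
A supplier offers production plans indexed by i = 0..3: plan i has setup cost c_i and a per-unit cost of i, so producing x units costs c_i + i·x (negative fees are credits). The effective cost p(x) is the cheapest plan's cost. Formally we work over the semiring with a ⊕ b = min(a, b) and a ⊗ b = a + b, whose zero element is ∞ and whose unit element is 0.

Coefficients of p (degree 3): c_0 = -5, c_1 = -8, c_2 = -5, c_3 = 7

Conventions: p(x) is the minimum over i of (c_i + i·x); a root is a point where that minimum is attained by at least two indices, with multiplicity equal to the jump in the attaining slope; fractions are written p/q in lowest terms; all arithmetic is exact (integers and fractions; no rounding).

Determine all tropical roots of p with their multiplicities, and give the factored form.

hull edge (i=0, c=-5) to (i=1, c=-8): slope -3, span 1
hull edge (i=1, c=-8) to (i=2, c=-5): slope 3, span 1
hull edge (i=2, c=-5) to (i=3, c=7): slope 12, span 1
Factored form: p(x) = 7 ⊗ (x ⊕ (-12)) ⊗ (x ⊕ (-3)) ⊗ (x ⊕ 3)
Answer: roots = -12 (mult 1), -3 (mult 1), 3 (mult 1)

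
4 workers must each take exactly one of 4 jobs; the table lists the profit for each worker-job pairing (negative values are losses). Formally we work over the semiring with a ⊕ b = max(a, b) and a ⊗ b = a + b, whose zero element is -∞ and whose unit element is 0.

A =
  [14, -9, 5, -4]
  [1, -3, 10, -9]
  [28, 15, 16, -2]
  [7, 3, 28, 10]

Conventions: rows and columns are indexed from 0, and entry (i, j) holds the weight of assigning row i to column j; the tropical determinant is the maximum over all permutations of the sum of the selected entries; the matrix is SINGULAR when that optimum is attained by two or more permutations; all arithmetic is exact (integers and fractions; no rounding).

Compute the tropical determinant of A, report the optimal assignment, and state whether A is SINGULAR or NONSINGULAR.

σ = (0, 1, 2, 3): 14 + (-3) + 16 + 10 = 37
σ = (0, 1, 3, 2): 14 + (-3) + (-2) + 28 = 37
σ = (0, 2, 1, 3): 14 + 10 + 15 + 10 = 49
σ = (0, 2, 3, 1): 14 + 10 + (-2) + 3 = 25
σ = (0, 3, 1, 2): 14 + (-9) + 15 + 28 = 48
σ = (0, 3, 2, 1): 14 + (-9) + 16 + 3 = 24
σ = (1, 0, 2, 3): (-9) + 1 + 16 + 10 = 18
σ = (1, 0, 3, 2): (-9) + 1 + (-2) + 28 = 18
σ = (1, 2, 0, 3): (-9) + 10 + 28 + 10 = 39
σ = (1, 2, 3, 0): (-9) + 10 + (-2) + 7 = 6
σ = (1, 3, 0, 2): (-9) + (-9) + 28 + 28 = 38
σ = (1, 3, 2, 0): (-9) + (-9) + 16 + 7 = 5
σ = (2, 0, 1, 3): 5 + 1 + 15 + 10 = 31
σ = (2, 0, 3, 1): 5 + 1 + (-2) + 3 = 7
σ = (2, 1, 0, 3): 5 + (-3) + 28 + 10 = 40
σ = (2, 1, 3, 0): 5 + (-3) + (-2) + 7 = 7
σ = (2, 3, 0, 1): 5 + (-9) + 28 + 3 = 27
σ = (2, 3, 1, 0): 5 + (-9) + 15 + 7 = 18
σ = (3, 0, 1, 2): (-4) + 1 + 15 + 28 = 40
σ = (3, 0, 2, 1): (-4) + 1 + 16 + 3 = 16
σ = (3, 1, 0, 2): (-4) + (-3) + 28 + 28 = 49
σ = (3, 1, 2, 0): (-4) + (-3) + 16 + 7 = 16
σ = (3, 2, 0, 1): (-4) + 10 + 28 + 3 = 37
σ = (3, 2, 1, 0): (-4) + 10 + 15 + 7 = 28
Optimal value attained by: σ = (0, 2, 1, 3).
Answer: det⊕(A) = 49; verdict: SINGULAR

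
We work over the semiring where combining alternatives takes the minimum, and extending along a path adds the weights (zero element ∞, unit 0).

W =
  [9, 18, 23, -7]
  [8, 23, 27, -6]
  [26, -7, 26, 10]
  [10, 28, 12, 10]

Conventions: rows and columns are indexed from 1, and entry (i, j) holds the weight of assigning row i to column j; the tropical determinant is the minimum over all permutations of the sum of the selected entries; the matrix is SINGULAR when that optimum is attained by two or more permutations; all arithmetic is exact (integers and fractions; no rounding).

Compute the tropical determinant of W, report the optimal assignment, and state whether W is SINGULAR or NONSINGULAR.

σ = (1, 2, 3, 4): 9 + 23 + 26 + 10 = 68
σ = (1, 2, 4, 3): 9 + 23 + 10 + 12 = 54
σ = (1, 3, 2, 4): 9 + 27 + (-7) + 10 = 39
σ = (1, 3, 4, 2): 9 + 27 + 10 + 28 = 74
σ = (1, 4, 2, 3): 9 + (-6) + (-7) + 12 = 8
σ = (1, 4, 3, 2): 9 + (-6) + 26 + 28 = 57
σ = (2, 1, 3, 4): 18 + 8 + 26 + 10 = 62
σ = (2, 1, 4, 3): 18 + 8 + 10 + 12 = 48
σ = (2, 3, 1, 4): 18 + 27 + 26 + 10 = 81
σ = (2, 3, 4, 1): 18 + 27 + 10 + 10 = 65
σ = (2, 4, 1, 3): 18 + (-6) + 26 + 12 = 50
σ = (2, 4, 3, 1): 18 + (-6) + 26 + 10 = 48
σ = (3, 1, 2, 4): 23 + 8 + (-7) + 10 = 34
σ = (3, 1, 4, 2): 23 + 8 + 10 + 28 = 69
σ = (3, 2, 1, 4): 23 + 23 + 26 + 10 = 82
σ = (3, 2, 4, 1): 23 + 23 + 10 + 10 = 66
σ = (3, 4, 1, 2): 23 + (-6) + 26 + 28 = 71
σ = (3, 4, 2, 1): 23 + (-6) + (-7) + 10 = 20
σ = (4, 1, 2, 3): (-7) + 8 + (-7) + 12 = 6
σ = (4, 1, 3, 2): (-7) + 8 + 26 + 28 = 55
σ = (4, 2, 1, 3): (-7) + 23 + 26 + 12 = 54
σ = (4, 2, 3, 1): (-7) + 23 + 26 + 10 = 52
σ = (4, 3, 1, 2): (-7) + 27 + 26 + 28 = 74
σ = (4, 3, 2, 1): (-7) + 27 + (-7) + 10 = 23
Optimal value attained by: σ = (4, 1, 2, 3).
Answer: det⊕(W) = 6; verdict: NONSINGULAR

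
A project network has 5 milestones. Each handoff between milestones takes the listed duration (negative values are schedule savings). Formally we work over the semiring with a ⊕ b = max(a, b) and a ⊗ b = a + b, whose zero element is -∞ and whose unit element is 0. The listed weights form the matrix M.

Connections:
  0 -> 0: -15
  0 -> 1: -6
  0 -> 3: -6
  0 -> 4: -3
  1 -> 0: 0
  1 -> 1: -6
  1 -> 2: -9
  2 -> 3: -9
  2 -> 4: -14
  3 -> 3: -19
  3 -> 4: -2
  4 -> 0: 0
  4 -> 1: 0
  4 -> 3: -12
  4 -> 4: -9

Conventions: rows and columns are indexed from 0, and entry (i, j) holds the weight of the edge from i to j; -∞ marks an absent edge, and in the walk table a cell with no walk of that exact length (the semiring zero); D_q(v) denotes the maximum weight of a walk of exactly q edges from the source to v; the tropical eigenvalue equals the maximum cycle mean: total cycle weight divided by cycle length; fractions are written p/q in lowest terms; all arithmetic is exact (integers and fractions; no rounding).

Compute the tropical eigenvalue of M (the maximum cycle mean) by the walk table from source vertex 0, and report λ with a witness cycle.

q=0: [0, -∞, -∞, -∞, -∞]
q=1: [-15, -6, -∞, -6, -3]
q=2: [-3, -3, -15, -15, -8]
q=3: [-3, -8, -12, -9, -6]
q=4: [-6, -6, -17, -9, -6]
q=5: [-6, -6, -15, -12, -9]
Optimal cycle mean attained by: cycle 0->4->1->0, total (-3) + 0 + 0, length 3.
Answer: λ = -1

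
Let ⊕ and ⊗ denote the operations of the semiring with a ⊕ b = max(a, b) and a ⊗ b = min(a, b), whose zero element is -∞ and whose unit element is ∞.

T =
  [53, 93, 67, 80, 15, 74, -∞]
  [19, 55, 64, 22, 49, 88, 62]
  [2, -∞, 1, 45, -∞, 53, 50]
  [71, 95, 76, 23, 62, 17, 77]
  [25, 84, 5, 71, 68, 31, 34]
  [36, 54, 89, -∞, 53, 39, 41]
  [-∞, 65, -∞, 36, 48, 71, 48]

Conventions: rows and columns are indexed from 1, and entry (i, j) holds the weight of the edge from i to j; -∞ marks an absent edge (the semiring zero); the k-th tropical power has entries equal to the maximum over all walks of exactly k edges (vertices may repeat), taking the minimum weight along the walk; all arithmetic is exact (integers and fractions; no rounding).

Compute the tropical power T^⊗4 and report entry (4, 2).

T^⊗2:
  [71, 80, 76, 53, 62, 88, 77]
  [36, 62, 88, 49, 53, 62, 55]
  [45, 53, 53, 36, 53, 50, 48]
  [53, 71, 67, 71, 62, 88, 62]
  [71, 71, 71, 68, 68, 84, 71]
  [36, 54, 54, 53, 53, 54, 54]
  [36, 55, 71, 48, 53, 65, 62]
T^⊗3:
  [53, 71, 88, 71, 62, 80, 62]
  [49, 55, 62, 53, 53, 62, 62]
  [45, 53, 53, 53, 53, 53, 53]
  [71, 71, 88, 62, 62, 71, 71]
  [68, 71, 84, 71, 68, 71, 68]
  [53, 54, 54, 53, 53, 54, 54]
  [48, 62, 65, 53, 53, 62, 55]
T^⊗4:
  [71, 71, 80, 62, 62, 71, 71]
  [53, 62, 62, 53, 53, 62, 55]
  [53, 53, 53, 53, 53, 53, 53]
  [62, 71, 71, 71, 62, 71, 62]
  [71, 71, 71, 68, 68, 71, 71]
  [53, 54, 54, 53, 53, 54, 54]
  [53, 55, 62, 53, 53, 62, 62]
Key observation: the optimum is the walk 4->1->4->1->2, with weight 71 min 80 min 71 min 93 = 71.
Optimal value attained by: walk 4->1->4->1->2.
Answer: (T^⊗4)[4][2] = 71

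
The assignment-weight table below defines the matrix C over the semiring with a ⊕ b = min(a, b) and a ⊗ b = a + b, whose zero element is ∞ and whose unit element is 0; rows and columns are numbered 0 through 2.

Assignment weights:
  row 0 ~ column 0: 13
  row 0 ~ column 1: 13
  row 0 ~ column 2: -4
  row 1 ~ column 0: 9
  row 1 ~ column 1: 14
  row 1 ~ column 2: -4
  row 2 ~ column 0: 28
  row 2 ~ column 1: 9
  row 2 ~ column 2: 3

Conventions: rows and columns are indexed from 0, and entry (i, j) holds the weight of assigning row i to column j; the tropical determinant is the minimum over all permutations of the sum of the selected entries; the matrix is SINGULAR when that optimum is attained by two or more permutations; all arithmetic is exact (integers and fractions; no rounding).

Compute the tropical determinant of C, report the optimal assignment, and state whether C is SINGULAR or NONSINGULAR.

σ = (0, 1, 2): 13 + 14 + 3 = 30
σ = (0, 2, 1): 13 + (-4) + 9 = 18
σ = (1, 0, 2): 13 + 9 + 3 = 25
σ = (1, 2, 0): 13 + (-4) + 28 = 37
σ = (2, 0, 1): (-4) + 9 + 9 = 14
σ = (2, 1, 0): (-4) + 14 + 28 = 38
Optimal value attained by: σ = (2, 0, 1).
Answer: det⊕(C) = 14; verdict: NONSINGULAR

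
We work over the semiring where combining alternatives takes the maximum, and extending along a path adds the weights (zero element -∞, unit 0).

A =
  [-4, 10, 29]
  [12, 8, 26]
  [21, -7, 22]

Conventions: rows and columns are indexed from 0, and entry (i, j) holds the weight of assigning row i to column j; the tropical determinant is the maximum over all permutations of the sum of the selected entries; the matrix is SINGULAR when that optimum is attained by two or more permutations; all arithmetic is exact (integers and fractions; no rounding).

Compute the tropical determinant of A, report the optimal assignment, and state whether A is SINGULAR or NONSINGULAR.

σ = (0, 1, 2): (-4) + 8 + 22 = 26
σ = (0, 2, 1): (-4) + 26 + (-7) = 15
σ = (1, 0, 2): 10 + 12 + 22 = 44
σ = (1, 2, 0): 10 + 26 + 21 = 57
σ = (2, 0, 1): 29 + 12 + (-7) = 34
σ = (2, 1, 0): 29 + 8 + 21 = 58
Optimal value attained by: σ = (2, 1, 0).
Answer: det⊕(A) = 58; verdict: NONSINGULAR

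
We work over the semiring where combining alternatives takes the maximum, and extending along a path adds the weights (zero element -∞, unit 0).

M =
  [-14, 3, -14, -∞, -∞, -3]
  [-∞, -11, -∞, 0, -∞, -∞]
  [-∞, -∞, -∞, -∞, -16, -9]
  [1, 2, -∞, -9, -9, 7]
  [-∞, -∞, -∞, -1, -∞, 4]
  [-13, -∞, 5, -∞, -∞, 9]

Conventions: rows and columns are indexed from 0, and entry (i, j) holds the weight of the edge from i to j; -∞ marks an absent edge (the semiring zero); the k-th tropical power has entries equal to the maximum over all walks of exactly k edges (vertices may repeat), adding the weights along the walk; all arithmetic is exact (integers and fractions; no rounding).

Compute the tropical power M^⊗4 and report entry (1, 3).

M^⊗2:
  [-16, -8, 2, 3, -30, 6]
  [1, 2, -∞, -9, -9, 7]
  [-22, -∞, -4, -17, -∞, 0]
  [-6, 4, 12, 2, -18, 16]
  [0, 1, 9, -10, -10, 13]
  [-4, -10, 14, -∞, -11, 18]
M^⊗3:
  [4, 5, 11, -6, -6, 15]
  [-6, 4, 12, 2, -18, 16]
  [-13, -15, 5, -26, -20, 9]
  [3, 4, 21, 4, -4, 25]
  [0, 3, 18, 1, -7, 22]
  [5, -1, 23, -10, -2, 27]
M^⊗4:
  [2, 7, 20, 5, -5, 24]
  [3, 4, 21, 4, -4, 25]
  [-4, -10, 14, -15, -11, 18]
  [12, 6, 30, 4, 5, 34]
  [9, 3, 27, 3, 2, 31]
  [14, 8, 32, -1, 7, 36]
Key observation: the optimum is the walk 1->3->0->1->3, with weight 0 + 1 + 3 + 0 = 4.
Optimal value attained by: walk 1->3->0->1->3.
Answer: (M^⊗4)[1][3] = 4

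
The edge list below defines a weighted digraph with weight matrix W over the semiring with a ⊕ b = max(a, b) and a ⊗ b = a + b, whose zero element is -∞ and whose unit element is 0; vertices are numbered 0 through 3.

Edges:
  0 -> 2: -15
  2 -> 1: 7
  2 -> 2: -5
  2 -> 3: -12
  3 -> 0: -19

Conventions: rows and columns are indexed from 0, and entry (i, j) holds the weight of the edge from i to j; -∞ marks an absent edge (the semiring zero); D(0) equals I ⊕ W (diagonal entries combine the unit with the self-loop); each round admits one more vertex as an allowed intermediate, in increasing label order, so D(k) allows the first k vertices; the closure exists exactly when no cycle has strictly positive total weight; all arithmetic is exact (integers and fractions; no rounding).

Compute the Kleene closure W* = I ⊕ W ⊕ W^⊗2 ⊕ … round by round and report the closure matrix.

D(0):
  [0, -∞, -15, -∞]
  [-∞, 0, -∞, -∞]
  [-∞, 7, 0, -12]
  [-19, -∞, -∞, 0]
D(1):
  [0, -∞, -15, -∞]
  [-∞, 0, -∞, -∞]
  [-∞, 7, 0, -12]
  [-19, -∞, -34, 0]
D(2):
  [0, -∞, -15, -∞]
  [-∞, 0, -∞, -∞]
  [-∞, 7, 0, -12]
  [-19, -∞, -34, 0]
D(3):
  [0, -8, -15, -27]
  [-∞, 0, -∞, -∞]
  [-∞, 7, 0, -12]
  [-19, -27, -34, 0]
D(4):
  [0, -8, -15, -27]
  [-∞, 0, -∞, -∞]
  [-31, 7, 0, -12]
  [-19, -27, -34, 0]
Answer: W* = [[0, -8, -15, -27], [-∞, 0, -∞, -∞], [-31, 7, 0, -12], [-19, -27, -34, 0]]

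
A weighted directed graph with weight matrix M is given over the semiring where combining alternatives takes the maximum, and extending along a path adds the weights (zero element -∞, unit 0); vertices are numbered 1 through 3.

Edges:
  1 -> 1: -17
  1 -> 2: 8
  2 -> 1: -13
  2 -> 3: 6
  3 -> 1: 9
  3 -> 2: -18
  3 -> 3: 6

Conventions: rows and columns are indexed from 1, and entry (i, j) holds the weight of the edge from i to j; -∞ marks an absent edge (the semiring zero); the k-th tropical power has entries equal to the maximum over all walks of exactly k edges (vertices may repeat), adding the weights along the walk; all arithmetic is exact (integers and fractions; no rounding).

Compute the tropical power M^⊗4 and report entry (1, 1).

M^⊗2:
  [-5, -9, 14]
  [15, -5, 12]
  [15, 17, 12]
M^⊗3:
  [23, 3, 20]
  [21, 23, 18]
  [21, 23, 23]
M^⊗4:
  [29, 31, 26]
  [27, 29, 29]
  [32, 29, 29]
Key observation: the optimum is the walk 1->2->3->3->1, with weight 8 + 6 + 6 + 9 = 29.
Optimal value attained by: walk 1->2->3->3->1.
Answer: (M^⊗4)[1][1] = 29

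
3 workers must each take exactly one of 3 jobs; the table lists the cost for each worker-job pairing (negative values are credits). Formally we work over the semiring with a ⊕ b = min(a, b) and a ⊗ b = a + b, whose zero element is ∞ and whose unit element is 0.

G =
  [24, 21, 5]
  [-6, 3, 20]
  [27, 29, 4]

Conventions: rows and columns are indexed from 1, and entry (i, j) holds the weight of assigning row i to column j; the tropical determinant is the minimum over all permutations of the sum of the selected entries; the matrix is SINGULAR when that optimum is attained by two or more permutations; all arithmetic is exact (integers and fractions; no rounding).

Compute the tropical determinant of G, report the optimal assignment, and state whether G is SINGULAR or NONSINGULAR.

σ = (1, 2, 3): 24 + 3 + 4 = 31
σ = (1, 3, 2): 24 + 20 + 29 = 73
σ = (2, 1, 3): 21 + (-6) + 4 = 19
σ = (2, 3, 1): 21 + 20 + 27 = 68
σ = (3, 1, 2): 5 + (-6) + 29 = 28
σ = (3, 2, 1): 5 + 3 + 27 = 35
Optimal value attained by: σ = (2, 1, 3).
Answer: det⊕(G) = 19; verdict: NONSINGULAR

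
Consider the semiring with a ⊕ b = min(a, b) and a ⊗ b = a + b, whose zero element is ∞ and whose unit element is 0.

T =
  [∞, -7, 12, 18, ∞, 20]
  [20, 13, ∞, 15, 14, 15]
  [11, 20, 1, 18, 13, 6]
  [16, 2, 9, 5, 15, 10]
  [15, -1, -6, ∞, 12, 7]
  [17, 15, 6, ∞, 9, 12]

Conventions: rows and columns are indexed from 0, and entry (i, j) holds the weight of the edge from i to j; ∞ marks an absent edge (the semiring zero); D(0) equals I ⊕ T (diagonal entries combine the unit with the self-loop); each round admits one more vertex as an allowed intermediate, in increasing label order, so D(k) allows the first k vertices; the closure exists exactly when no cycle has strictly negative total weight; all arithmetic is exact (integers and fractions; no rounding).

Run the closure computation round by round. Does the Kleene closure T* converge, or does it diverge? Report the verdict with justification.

D(0):
  [0, -7, 12, 18, ∞, 20]
  [20, 0, ∞, 15, 14, 15]
  [11, 20, 0, 18, 13, 6]
  [16, 2, 9, 0, 15, 10]
  [15, -1, -6, ∞, 0, 7]
  [17, 15, 6, ∞, 9, 0]
D(1):
  [0, -7, 12, 18, ∞, 20]
  [20, 0, 32, 15, 14, 15]
  [11, 4, 0, 18, 13, 6]
  [16, 2, 9, 0, 15, 10]
  [15, -1, -6, 33, 0, 7]
  [17, 10, 6, 35, 9, 0]
D(2):
  [0, -7, 12, 8, 7, 8]
  [20, 0, 32, 15, 14, 15]
  [11, 4, 0, 18, 13, 6]
  [16, 2, 9, 0, 15, 10]
  [15, -1, -6, 14, 0, 7]
  [17, 10, 6, 25, 9, 0]
D(3):
  [0, -7, 12, 8, 7, 8]
  [20, 0, 32, 15, 14, 15]
  [11, 4, 0, 18, 13, 6]
  [16, 2, 9, 0, 15, 10]
  [5, -2, -6, 12, 0, 0]
  [17, 10, 6, 24, 9, 0]
D(4):
  [0, -7, 12, 8, 7, 8]
  [20, 0, 24, 15, 14, 15]
  [11, 4, 0, 18, 13, 6]
  [16, 2, 9, 0, 15, 10]
  [5, -2, -6, 12, 0, 0]
  [17, 10, 6, 24, 9, 0]
D(5):
  [0, -7, 1, 8, 7, 7]
  [19, 0, 8, 15, 14, 14]
  [11, 4, 0, 18, 13, 6]
  [16, 2, 9, 0, 15, 10]
  [5, -2, -6, 12, 0, 0]
  [14, 7, 3, 21, 9, 0]
D(6):
  [0, -7, 1, 8, 7, 7]
  [19, 0, 8, 15, 14, 14]
  [11, 4, 0, 18, 13, 6]
  [16, 2, 9, 0, 15, 10]
  [5, -2, -6, 12, 0, 0]
  [14, 7, 3, 21, 9, 0]
Key observation: every diagonal entry stays at the unit through all rounds, so no improving cycle exists.
Answer: CONVERGES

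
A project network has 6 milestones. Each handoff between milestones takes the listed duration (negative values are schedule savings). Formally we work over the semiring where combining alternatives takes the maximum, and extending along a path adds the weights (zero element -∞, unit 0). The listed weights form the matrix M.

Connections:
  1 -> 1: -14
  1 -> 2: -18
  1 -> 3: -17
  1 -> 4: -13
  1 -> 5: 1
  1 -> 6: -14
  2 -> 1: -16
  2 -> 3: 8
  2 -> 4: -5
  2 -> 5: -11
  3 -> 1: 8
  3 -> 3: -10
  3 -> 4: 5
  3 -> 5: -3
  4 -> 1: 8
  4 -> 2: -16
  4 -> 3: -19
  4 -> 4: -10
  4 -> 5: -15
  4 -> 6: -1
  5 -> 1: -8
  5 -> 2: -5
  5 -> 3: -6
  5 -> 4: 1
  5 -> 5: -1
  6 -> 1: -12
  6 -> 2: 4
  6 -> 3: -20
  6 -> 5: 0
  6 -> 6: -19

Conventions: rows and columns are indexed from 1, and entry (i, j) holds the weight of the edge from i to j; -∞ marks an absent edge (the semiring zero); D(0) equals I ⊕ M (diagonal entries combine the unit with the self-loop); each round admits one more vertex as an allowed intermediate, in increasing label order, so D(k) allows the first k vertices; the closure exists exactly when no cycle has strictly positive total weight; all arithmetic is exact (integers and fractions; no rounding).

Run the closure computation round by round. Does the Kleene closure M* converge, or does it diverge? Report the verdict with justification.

D(0):
  [0, -18, -17, -13, 1, -14]
  [-16, 0, 8, -5, -11, -∞]
  [8, -∞, 0, 5, -3, -∞]
  [8, -16, -19, 0, -15, -1]
  [-8, -5, -6, 1, 0, -∞]
  [-12, 4, -20, -∞, 0, 0]
D(1):
  [0, -18, -17, -13, 1, -14]
  [-16, 0, 8, -5, -11, -30]
  [8, -10, 0, 5, 9, -6]
  [8, -10, -9, 0, 9, -1]
  [-8, -5, -6, 1, 0, -22]
  [-12, 4, -20, -25, 0, 0]
D(2):
  [0, -18, -10, -13, 1, -14]
  [-16, 0, 8, -5, -11, -30]
  [8, -10, 0, 5, 9, -6]
  [8, -10, -2, 0, 9, -1]
  [-8, -5, 3, 1, 0, -22]
  [-12, 4, 12, -1, 0, 0]
Detection: at round 3, diagonal entry (4, 4) turns strictly positive.
Key observation: the cycle 4->1->2->3->4 has total weight 8 + (-18) + 8 + 5, which is strictly positive.
Answer: DIVERGES — positive cycle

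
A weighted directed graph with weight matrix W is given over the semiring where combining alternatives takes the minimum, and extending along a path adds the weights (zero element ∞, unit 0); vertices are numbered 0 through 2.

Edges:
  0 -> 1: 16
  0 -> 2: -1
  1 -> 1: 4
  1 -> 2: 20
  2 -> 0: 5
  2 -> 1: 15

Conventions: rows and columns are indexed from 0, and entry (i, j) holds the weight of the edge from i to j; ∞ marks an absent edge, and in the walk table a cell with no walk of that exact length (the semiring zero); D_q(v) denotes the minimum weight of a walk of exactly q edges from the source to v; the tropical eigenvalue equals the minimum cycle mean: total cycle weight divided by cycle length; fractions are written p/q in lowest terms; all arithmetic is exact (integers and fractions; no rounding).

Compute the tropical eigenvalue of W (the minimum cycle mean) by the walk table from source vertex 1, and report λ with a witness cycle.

q=0: [∞, 0, ∞]
q=1: [∞, 4, 20]
q=2: [25, 8, 24]
q=3: [29, 12, 24]
Optimal cycle mean attained by: cycle 0->2->0, total (-1) + 5, length 2.
Answer: λ = 2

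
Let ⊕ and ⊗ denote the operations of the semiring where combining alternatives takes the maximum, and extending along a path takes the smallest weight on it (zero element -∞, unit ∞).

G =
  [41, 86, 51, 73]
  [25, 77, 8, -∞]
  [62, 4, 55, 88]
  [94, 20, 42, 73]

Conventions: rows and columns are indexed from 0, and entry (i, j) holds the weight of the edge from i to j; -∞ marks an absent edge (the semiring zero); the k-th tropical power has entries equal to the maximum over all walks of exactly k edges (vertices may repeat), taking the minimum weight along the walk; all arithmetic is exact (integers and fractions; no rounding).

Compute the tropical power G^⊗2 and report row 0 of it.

G^⊗2:
  [73, 77, 51, 73]
  [25, 77, 25, 25]
  [88, 62, 55, 73]
  [73, 86, 51, 73]
Answer: row 0 of G^⊗2 = [73, 77, 51, 73]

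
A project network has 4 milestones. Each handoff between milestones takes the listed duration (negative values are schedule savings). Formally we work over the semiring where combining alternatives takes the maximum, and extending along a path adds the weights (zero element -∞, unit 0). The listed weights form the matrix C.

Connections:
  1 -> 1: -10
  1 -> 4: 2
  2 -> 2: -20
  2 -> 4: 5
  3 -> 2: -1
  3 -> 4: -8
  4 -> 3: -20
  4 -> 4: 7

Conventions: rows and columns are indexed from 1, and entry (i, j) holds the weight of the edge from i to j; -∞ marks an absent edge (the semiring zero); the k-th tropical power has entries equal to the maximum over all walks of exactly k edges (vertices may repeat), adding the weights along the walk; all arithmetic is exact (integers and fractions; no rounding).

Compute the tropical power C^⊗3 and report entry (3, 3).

C^⊗2:
  [-20, -∞, -18, 9]
  [-∞, -40, -15, 12]
  [-∞, -21, -28, 4]
  [-∞, -21, -13, 14]
C^⊗3:
  [-30, -19, -11, 16]
  [-∞, -16, -8, 19]
  [-∞, -29, -16, 11]
  [-∞, -14, -6, 21]
Key observation: the optimum is the walk 3->2->4->3, with weight (-1) + 5 + (-20) = -16.
Optimal value attained by: walk 3->2->4->3.
Answer: (C^⊗3)[3][3] = -16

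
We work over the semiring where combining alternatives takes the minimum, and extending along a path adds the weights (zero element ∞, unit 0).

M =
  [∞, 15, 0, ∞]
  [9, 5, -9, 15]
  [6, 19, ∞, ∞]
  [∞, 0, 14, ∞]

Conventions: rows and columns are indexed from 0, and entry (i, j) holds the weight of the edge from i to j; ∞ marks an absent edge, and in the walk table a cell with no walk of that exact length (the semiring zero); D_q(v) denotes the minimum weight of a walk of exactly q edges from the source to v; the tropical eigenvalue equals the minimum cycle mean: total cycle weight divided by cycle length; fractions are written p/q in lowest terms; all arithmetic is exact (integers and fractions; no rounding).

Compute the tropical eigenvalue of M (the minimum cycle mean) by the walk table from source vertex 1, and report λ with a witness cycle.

q=0: [∞, 0, ∞, ∞]
q=1: [9, 5, -9, 15]
q=2: [-3, 10, -4, 20]
q=3: [2, 12, -3, 25]
q=4: [3, 16, 2, 27]
Optimal cycle mean attained by: cycle 0->2->0, total 0 + 6, length 2.
Answer: λ = 3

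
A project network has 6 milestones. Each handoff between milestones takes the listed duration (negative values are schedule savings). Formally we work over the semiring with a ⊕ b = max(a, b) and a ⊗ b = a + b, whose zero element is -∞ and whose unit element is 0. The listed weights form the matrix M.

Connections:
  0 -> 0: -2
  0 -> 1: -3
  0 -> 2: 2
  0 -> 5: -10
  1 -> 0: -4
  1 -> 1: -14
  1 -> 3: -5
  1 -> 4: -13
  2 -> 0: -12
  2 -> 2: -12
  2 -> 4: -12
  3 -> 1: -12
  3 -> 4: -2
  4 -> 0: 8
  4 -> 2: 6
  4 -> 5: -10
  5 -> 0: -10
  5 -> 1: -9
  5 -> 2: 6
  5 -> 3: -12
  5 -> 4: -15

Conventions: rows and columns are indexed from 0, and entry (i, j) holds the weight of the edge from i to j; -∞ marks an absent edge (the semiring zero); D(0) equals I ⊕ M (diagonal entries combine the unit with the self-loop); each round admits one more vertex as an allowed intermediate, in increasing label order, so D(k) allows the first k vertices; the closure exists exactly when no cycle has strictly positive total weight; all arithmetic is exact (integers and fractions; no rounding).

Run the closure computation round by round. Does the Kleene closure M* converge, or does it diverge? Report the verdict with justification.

D(0):
  [0, -3, 2, -∞, -∞, -10]
  [-4, 0, -∞, -5, -13, -∞]
  [-12, -∞, 0, -∞, -12, -∞]
  [-∞, -12, -∞, 0, -2, -∞]
  [8, -∞, 6, -∞, 0, -10]
  [-10, -9, 6, -12, -15, 0]
D(1):
  [0, -3, 2, -∞, -∞, -10]
  [-4, 0, -2, -5, -13, -14]
  [-12, -15, 0, -∞, -12, -22]
  [-∞, -12, -∞, 0, -2, -∞]
  [8, 5, 10, -∞, 0, -2]
  [-10, -9, 6, -12, -15, 0]
D(2):
  [0, -3, 2, -8, -16, -10]
  [-4, 0, -2, -5, -13, -14]
  [-12, -15, 0, -20, -12, -22]
  [-16, -12, -14, 0, -2, -26]
  [8, 5, 10, 0, 0, -2]
  [-10, -9, 6, -12, -15, 0]
D(3):
  [0, -3, 2, -8, -10, -10]
  [-4, 0, -2, -5, -13, -14]
  [-12, -15, 0, -20, -12, -22]
  [-16, -12, -14, 0, -2, -26]
  [8, 5, 10, 0, 0, -2]
  [-6, -9, 6, -12, -6, 0]
D(4):
  [0, -3, 2, -8, -10, -10]
  [-4, 0, -2, -5, -7, -14]
  [-12, -15, 0, -20, -12, -22]
  [-16, -12, -14, 0, -2, -26]
  [8, 5, 10, 0, 0, -2]
  [-6, -9, 6, -12, -6, 0]
D(5):
  [0, -3, 2, -8, -10, -10]
  [1, 0, 3, -5, -7, -9]
  [-4, -7, 0, -12, -12, -14]
  [6, 3, 8, 0, -2, -4]
  [8, 5, 10, 0, 0, -2]
  [2, -1, 6, -6, -6, 0]
D(6):
  [0, -3, 2, -8, -10, -10]
  [1, 0, 3, -5, -7, -9]
  [-4, -7, 0, -12, -12, -14]
  [6, 3, 8, 0, -2, -4]
  [8, 5, 10, 0, 0, -2]
  [2, -1, 6, -6, -6, 0]
Key observation: every diagonal entry stays at the unit through all rounds, so no improving cycle exists.
Answer: CONVERGES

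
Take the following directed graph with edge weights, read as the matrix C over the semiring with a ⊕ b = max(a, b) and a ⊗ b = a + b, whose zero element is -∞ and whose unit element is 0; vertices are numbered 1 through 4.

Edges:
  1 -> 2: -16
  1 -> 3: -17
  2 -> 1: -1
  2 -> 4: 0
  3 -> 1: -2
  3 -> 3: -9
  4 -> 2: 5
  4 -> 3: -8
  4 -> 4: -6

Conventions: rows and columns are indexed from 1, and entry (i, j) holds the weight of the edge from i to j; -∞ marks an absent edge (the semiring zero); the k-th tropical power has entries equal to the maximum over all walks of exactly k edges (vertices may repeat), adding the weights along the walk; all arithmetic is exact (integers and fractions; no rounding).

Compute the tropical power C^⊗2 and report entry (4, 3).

C^⊗2:
  [-17, -∞, -26, -16]
  [-∞, 5, -8, -6]
  [-11, -18, -18, -∞]
  [4, -1, -14, 5]
Key observation: the optimum is the walk 4->4->3, with weight (-6) + (-8) = -14.
Optimal value attained by: walk 4->4->3.
Answer: (C^⊗2)[4][3] = -14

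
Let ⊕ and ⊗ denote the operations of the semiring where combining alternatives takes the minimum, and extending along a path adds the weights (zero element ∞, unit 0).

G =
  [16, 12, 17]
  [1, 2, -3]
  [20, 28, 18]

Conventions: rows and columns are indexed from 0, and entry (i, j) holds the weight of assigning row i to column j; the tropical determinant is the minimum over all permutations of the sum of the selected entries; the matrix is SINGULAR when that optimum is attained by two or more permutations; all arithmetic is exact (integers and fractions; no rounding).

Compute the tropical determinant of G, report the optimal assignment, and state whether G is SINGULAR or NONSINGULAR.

σ = (0, 1, 2): 16 + 2 + 18 = 36
σ = (0, 2, 1): 16 + (-3) + 28 = 41
σ = (1, 0, 2): 12 + 1 + 18 = 31
σ = (1, 2, 0): 12 + (-3) + 20 = 29
σ = (2, 0, 1): 17 + 1 + 28 = 46
σ = (2, 1, 0): 17 + 2 + 20 = 39
Optimal value attained by: σ = (1, 2, 0).
Answer: det⊕(G) = 29; verdict: NONSINGULAR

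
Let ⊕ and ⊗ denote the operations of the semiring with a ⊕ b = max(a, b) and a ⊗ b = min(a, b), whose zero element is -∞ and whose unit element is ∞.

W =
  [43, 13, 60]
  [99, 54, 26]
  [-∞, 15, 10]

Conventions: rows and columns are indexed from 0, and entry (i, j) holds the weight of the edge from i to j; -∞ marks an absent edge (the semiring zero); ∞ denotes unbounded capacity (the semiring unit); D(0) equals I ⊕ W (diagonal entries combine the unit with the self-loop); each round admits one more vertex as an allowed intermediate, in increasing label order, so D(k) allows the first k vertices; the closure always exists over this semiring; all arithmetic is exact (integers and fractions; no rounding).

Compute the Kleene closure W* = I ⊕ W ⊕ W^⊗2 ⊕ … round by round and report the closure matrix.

D(0):
  [∞, 13, 60]
  [99, ∞, 26]
  [-∞, 15, ∞]
D(1):
  [∞, 13, 60]
  [99, ∞, 60]
  [-∞, 15, ∞]
D(2):
  [∞, 13, 60]
  [99, ∞, 60]
  [15, 15, ∞]
D(3):
  [∞, 15, 60]
  [99, ∞, 60]
  [15, 15, ∞]
Answer: W* = [[∞, 15, 60], [99, ∞, 60], [15, 15, ∞]]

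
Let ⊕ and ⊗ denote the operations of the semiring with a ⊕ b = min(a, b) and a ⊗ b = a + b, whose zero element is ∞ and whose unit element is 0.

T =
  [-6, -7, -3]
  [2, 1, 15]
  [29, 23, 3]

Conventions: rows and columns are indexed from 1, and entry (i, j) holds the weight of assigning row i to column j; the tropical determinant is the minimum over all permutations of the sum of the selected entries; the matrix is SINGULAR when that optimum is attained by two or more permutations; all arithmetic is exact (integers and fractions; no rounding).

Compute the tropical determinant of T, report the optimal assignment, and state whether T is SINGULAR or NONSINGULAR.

σ = (1, 2, 3): (-6) + 1 + 3 = -2
σ = (1, 3, 2): (-6) + 15 + 23 = 32
σ = (2, 1, 3): (-7) + 2 + 3 = -2
σ = (2, 3, 1): (-7) + 15 + 29 = 37
σ = (3, 1, 2): (-3) + 2 + 23 = 22
σ = (3, 2, 1): (-3) + 1 + 29 = 27
Optimal value attained by: σ = (1, 2, 3).
Answer: det⊕(T) = -2; verdict: SINGULAR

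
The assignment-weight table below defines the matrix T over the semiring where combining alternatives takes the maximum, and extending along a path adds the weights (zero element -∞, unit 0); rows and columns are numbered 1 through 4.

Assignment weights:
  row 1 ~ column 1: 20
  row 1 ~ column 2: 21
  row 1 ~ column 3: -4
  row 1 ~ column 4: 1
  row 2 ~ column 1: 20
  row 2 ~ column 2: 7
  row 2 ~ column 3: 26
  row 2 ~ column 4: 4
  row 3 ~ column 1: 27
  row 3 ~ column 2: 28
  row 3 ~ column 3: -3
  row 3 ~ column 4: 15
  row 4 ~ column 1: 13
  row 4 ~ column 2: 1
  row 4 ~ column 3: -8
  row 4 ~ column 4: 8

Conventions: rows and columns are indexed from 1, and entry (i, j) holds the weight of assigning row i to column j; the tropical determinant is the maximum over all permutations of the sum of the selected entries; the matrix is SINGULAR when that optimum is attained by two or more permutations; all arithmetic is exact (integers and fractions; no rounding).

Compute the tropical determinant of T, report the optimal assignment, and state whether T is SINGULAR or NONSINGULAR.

σ = (1, 2, 3, 4): 20 + 7 + (-3) + 8 = 32
σ = (1, 2, 4, 3): 20 + 7 + 15 + (-8) = 34
σ = (1, 3, 2, 4): 20 + 26 + 28 + 8 = 82
σ = (1, 3, 4, 2): 20 + 26 + 15 + 1 = 62
σ = (1, 4, 2, 3): 20 + 4 + 28 + (-8) = 44
σ = (1, 4, 3, 2): 20 + 4 + (-3) + 1 = 22
σ = (2, 1, 3, 4): 21 + 20 + (-3) + 8 = 46
σ = (2, 1, 4, 3): 21 + 20 + 15 + (-8) = 48
σ = (2, 3, 1, 4): 21 + 26 + 27 + 8 = 82
σ = (2, 3, 4, 1): 21 + 26 + 15 + 13 = 75
σ = (2, 4, 1, 3): 21 + 4 + 27 + (-8) = 44
σ = (2, 4, 3, 1): 21 + 4 + (-3) + 13 = 35
σ = (3, 1, 2, 4): (-4) + 20 + 28 + 8 = 52
σ = (3, 1, 4, 2): (-4) + 20 + 15 + 1 = 32
σ = (3, 2, 1, 4): (-4) + 7 + 27 + 8 = 38
σ = (3, 2, 4, 1): (-4) + 7 + 15 + 13 = 31
σ = (3, 4, 1, 2): (-4) + 4 + 27 + 1 = 28
σ = (3, 4, 2, 1): (-4) + 4 + 28 + 13 = 41
σ = (4, 1, 2, 3): 1 + 20 + 28 + (-8) = 41
σ = (4, 1, 3, 2): 1 + 20 + (-3) + 1 = 19
σ = (4, 2, 1, 3): 1 + 7 + 27 + (-8) = 27
σ = (4, 2, 3, 1): 1 + 7 + (-3) + 13 = 18
σ = (4, 3, 1, 2): 1 + 26 + 27 + 1 = 55
σ = (4, 3, 2, 1): 1 + 26 + 28 + 13 = 68
Optimal value attained by: σ = (1, 3, 2, 4).
Answer: det⊕(T) = 82; verdict: SINGULAR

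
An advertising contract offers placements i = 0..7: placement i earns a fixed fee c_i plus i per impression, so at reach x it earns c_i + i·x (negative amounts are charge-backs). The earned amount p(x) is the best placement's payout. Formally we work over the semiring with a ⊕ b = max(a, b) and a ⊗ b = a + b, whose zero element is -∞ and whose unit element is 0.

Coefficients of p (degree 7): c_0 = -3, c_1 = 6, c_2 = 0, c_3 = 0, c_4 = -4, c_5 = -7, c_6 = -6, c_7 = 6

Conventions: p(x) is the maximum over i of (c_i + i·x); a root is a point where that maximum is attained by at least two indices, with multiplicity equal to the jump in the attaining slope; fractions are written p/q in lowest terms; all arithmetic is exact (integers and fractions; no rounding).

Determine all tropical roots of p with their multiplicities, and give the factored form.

hull edge (i=0, c=-3) to (i=1, c=6): slope 9, span 1
hull edge (i=1, c=6) to (i=7, c=6): slope 0, span 6
Factored form: p(x) = 6 ⊗ (x ⊕ (-9)) ⊗ (x ⊕ 0) ⊗ (x ⊕ 0) ⊗ (x ⊕ 0) ⊗ (x ⊕ 0) ⊗ (x ⊕ 0) ⊗ (x ⊕ 0)
Answer: roots = -9 (mult 1), 0 (mult 6)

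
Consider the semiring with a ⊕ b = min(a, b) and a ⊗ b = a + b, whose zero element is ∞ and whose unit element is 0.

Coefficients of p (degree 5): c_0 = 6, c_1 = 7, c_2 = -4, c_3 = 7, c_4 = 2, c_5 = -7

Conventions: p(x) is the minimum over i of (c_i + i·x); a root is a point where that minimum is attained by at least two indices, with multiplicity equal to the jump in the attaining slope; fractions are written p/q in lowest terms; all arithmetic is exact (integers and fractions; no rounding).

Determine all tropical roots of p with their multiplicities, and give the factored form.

hull edge (i=0, c=6) to (i=2, c=-4): slope -5, span 2
hull edge (i=2, c=-4) to (i=5, c=-7): slope -1, span 3
Factored form: p(x) = -7 ⊗ (x ⊕ 1) ⊗ (x ⊕ 1) ⊗ (x ⊕ 1) ⊗ (x ⊕ 5) ⊗ (x ⊕ 5)
Answer: roots = 1 (mult 3), 5 (mult 2)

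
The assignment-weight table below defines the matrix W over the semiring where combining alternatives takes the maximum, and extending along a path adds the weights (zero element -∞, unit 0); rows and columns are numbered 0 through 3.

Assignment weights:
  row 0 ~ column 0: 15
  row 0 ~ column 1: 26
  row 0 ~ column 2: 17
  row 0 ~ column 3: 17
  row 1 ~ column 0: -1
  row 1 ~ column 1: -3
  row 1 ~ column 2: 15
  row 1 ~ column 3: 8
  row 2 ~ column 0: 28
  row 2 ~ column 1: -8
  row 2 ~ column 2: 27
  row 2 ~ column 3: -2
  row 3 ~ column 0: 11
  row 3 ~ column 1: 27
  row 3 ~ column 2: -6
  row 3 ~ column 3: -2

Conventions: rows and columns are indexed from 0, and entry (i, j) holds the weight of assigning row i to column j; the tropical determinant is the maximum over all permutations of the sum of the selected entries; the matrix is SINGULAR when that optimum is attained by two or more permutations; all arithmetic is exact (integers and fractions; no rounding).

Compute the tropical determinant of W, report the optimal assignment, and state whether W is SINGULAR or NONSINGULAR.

σ = (0, 1, 2, 3): 15 + (-3) + 27 + (-2) = 37
σ = (0, 1, 3, 2): 15 + (-3) + (-2) + (-6) = 4
σ = (0, 2, 1, 3): 15 + 15 + (-8) + (-2) = 20
σ = (0, 2, 3, 1): 15 + 15 + (-2) + 27 = 55
σ = (0, 3, 1, 2): 15 + 8 + (-8) + (-6) = 9
σ = (0, 3, 2, 1): 15 + 8 + 27 + 27 = 77
σ = (1, 0, 2, 3): 26 + (-1) + 27 + (-2) = 50
σ = (1, 0, 3, 2): 26 + (-1) + (-2) + (-6) = 17
σ = (1, 2, 0, 3): 26 + 15 + 28 + (-2) = 67
σ = (1, 2, 3, 0): 26 + 15 + (-2) + 11 = 50
σ = (1, 3, 0, 2): 26 + 8 + 28 + (-6) = 56
σ = (1, 3, 2, 0): 26 + 8 + 27 + 11 = 72
σ = (2, 0, 1, 3): 17 + (-1) + (-8) + (-2) = 6
σ = (2, 0, 3, 1): 17 + (-1) + (-2) + 27 = 41
σ = (2, 1, 0, 3): 17 + (-3) + 28 + (-2) = 40
σ = (2, 1, 3, 0): 17 + (-3) + (-2) + 11 = 23
σ = (2, 3, 0, 1): 17 + 8 + 28 + 27 = 80
σ = (2, 3, 1, 0): 17 + 8 + (-8) + 11 = 28
σ = (3, 0, 1, 2): 17 + (-1) + (-8) + (-6) = 2
σ = (3, 0, 2, 1): 17 + (-1) + 27 + 27 = 70
σ = (3, 1, 0, 2): 17 + (-3) + 28 + (-6) = 36
σ = (3, 1, 2, 0): 17 + (-3) + 27 + 11 = 52
σ = (3, 2, 0, 1): 17 + 15 + 28 + 27 = 87
σ = (3, 2, 1, 0): 17 + 15 + (-8) + 11 = 35
Optimal value attained by: σ = (3, 2, 0, 1).
Answer: det⊕(W) = 87; verdict: NONSINGULAR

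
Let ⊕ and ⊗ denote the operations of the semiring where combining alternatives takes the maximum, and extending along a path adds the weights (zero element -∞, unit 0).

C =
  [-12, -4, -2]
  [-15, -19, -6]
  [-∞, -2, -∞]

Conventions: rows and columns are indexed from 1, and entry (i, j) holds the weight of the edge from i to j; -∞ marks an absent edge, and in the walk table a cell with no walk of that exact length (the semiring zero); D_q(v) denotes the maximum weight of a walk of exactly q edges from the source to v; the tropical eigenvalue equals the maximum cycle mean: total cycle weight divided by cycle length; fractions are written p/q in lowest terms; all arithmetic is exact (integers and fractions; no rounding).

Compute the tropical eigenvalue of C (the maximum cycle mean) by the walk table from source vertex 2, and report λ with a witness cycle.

q=0: [-∞, 0, -∞]
q=1: [-15, -19, -6]
q=2: [-27, -8, -17]
q=3: [-23, -19, -14]
Optimal cycle mean attained by: cycle 2->3->2, total (-6) + (-2), length 2.
Answer: λ = -4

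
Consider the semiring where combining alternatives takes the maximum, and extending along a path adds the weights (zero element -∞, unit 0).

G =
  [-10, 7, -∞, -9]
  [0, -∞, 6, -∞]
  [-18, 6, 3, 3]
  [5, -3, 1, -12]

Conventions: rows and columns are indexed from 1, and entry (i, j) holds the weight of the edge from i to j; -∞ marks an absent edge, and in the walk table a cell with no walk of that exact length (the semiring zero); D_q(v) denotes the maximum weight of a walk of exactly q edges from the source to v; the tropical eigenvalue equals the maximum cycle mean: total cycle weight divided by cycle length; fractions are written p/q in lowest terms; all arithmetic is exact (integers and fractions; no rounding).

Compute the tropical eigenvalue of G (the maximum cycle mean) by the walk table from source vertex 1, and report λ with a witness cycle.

q=0: [0, -∞, -∞, -∞]
q=1: [-10, 7, -∞, -9]
q=2: [7, -3, 13, -19]
q=3: [-3, 19, 16, 16]
q=4: [21, 22, 25, 19]
Optimal cycle mean attained by: cycle 2->3->2, total 6 + 6, length 2.
Answer: λ = 6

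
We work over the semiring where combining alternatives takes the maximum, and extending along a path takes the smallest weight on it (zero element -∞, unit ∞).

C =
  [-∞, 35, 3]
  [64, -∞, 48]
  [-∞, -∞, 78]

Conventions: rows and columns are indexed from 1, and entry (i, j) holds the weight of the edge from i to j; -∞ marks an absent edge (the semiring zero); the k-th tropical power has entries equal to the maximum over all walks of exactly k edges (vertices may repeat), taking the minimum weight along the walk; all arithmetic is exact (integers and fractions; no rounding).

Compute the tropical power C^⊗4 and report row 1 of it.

C^⊗2:
  [35, -∞, 35]
  [-∞, 35, 48]
  [-∞, -∞, 78]
C^⊗3:
  [-∞, 35, 35]
  [35, -∞, 48]
  [-∞, -∞, 78]
C^⊗4:
  [35, -∞, 35]
  [-∞, 35, 48]
  [-∞, -∞, 78]
Answer: row 1 of C^⊗4 = [35, -∞, 35]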